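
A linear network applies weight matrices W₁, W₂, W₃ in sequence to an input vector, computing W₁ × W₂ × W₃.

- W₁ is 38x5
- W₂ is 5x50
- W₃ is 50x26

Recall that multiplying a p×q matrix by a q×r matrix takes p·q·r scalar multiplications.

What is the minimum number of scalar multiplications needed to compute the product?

Order (W₁ × (W₂ × W₃)): (W₂ × W₃): 5×50 by 50×26 → 5×26, cost 5·50·26 = 6500; (W₁ × (W₂ × W₃)): 38×5 by 5×26 → 38×26, cost 38·5·26 = 4940; cumulative 11440. Total 11440.
Order ((W₁ × W₂) × W₃): (W₁ × W₂): 38×5 by 5×50 → 38×50, cost 38·5·50 = 9500; ((W₁ × W₂) × W₃): 38×50 by 50×26 → 38×26, cost 38·50·26 = 49400; cumulative 58900. Total 58900.
Minimum: 11440.

11440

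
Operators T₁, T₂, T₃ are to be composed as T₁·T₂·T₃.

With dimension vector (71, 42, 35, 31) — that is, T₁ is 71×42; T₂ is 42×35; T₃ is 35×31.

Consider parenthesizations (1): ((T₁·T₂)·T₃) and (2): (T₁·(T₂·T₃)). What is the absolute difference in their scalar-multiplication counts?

Order (1) = ((T₁·T₂)·T₃): (T₁·T₂): 71×42 by 42×35 → 71×35, cost 71·42·35 = 104370; ((T₁·T₂)·T₃): 71×35 by 35×31 → 71×31, cost 71·35·31 = 77035; cumulative 181405. Total 181405.
Order (2) = (T₁·(T₂·T₃)): (T₂·T₃): 42×35 by 35×31 → 42×31, cost 42·35·31 = 45570; (T₁·(T₂·T₃)): 71×42 by 42×31 → 71×31, cost 71·42·31 = 92442; cumulative 138012. Total 138012.
Difference: |181405 − 138012| = 43393.

43393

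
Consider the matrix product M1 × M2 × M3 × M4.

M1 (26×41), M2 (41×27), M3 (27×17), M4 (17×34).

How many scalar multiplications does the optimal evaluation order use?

51969

Adjacent pairs: M1M2 = 26·41·27 = 28782; M2M3 = 41·27·17 = 18819; M3M4 = 27·17·34 = 15606.
Length 3: M1..M3: k=1: 0+18819+26·41·17=36941; k=2: 28782+0+26·27·17=40716 → min 36941 | M2..M4: k=2: 0+15606+41·27·34=53244; k=3: 18819+0+41·17·34=42517 → min 42517.
Length 4: M1..M4: k=1: 0+42517+26·41·34=78761; k=2: 28782+15606+26·27·34=68256; k=3: 36941+0+26·17·34=51969 → min 51969.
Optimal order: ((M1 × (M2 × M3)) × M4) with cost 51969.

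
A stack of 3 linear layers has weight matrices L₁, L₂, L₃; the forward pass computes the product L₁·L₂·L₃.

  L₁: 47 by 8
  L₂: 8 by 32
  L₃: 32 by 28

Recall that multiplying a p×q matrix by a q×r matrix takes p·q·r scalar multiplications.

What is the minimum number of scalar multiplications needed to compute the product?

Order (L₁·(L₂·L₃)): (L₂·L₃): 8×32 by 32×28 → 8×28, cost 8·32·28 = 7168; (L₁·(L₂·L₃)): 47×8 by 8×28 → 47×28, cost 47·8·28 = 10528; cumulative 17696. Total 17696.
Order ((L₁·L₂)·L₃): (L₁·L₂): 47×8 by 8×32 → 47×32, cost 47·8·32 = 12032; ((L₁·L₂)·L₃): 47×32 by 32×28 → 47×28, cost 47·32·28 = 42112; cumulative 54144. Total 54144.
Minimum: 17696.

17696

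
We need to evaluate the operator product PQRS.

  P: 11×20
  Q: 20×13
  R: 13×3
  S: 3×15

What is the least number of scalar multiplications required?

Adjacent pairs: PQ = 11·20·13 = 2860; QR = 20·13·3 = 780; RS = 13·3·15 = 585.
Length 3: P..R: k=1: 0+780+11·20·3=1440; k=2: 2860+0+11·13·3=3289 → min 1440 | Q..S: k=2: 0+585+20·13·15=4485; k=3: 780+0+20·3·15=1680 → min 1680.
Length 4: P..S: k=1: 0+1680+11·20·15=4980; k=2: 2860+585+11·13·15=5590; k=3: 1440+0+11·3·15=1935 → min 1935.
Optimal order: ((P(QR))S) with cost 1935.

1935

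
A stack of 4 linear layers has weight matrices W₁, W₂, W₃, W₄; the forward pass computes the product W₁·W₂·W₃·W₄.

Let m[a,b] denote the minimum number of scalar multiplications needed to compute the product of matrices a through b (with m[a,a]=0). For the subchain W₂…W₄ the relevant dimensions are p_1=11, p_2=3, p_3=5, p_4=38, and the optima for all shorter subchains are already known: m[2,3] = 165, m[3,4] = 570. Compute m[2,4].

m[2,4] = min over k∈[2,3] of m[2,k]+m[k+1,4]+p_{1}·p_k·p_{4}.
k=2: 0 + 570 + 11·3·38 = 1824; k=3: 165 + 0 + 11·5·38 = 2255.
Minimum: 1824 at k=2.

1824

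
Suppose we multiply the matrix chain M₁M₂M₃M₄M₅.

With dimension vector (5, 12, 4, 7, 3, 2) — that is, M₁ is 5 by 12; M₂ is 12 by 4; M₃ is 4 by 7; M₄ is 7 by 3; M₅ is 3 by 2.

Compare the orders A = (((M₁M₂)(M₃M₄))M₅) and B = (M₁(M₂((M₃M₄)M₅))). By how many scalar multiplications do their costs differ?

Order A = (((M₁M₂)(M₃M₄))M₅): (M₁M₂): 5×12 by 12×4 → 5×4, cost 5·12·4 = 240; (M₃M₄): 4×7 by 7×3 → 4×3, cost 4·7·3 = 84; ((M₁M₂)(M₃M₄)): 5×4 by 4×3 → 5×3, cost 5·4·3 = 60; cumulative 384; (((M₁M₂)(M₃M₄))M₅): 5×3 by 3×2 → 5×2, cost 5·3·2 = 30; cumulative 414. Total 414.
Order B = (M₁(M₂((M₃M₄)M₅))): (M₃M₄): 4×7 by 7×3 → 4×3, cost 4·7·3 = 84; ((M₃M₄)M₅): 4×3 by 3×2 → 4×2, cost 4·3·2 = 24; cumulative 108; (M₂((M₃M₄)M₅)): 12×4 by 4×2 → 12×2, cost 12·4·2 = 96; cumulative 204; (M₁(M₂((M₃M₄)M₅))): 5×12 by 12×2 → 5×2, cost 5·12·2 = 120; cumulative 324. Total 324.
Difference: |414 − 324| = 90.

90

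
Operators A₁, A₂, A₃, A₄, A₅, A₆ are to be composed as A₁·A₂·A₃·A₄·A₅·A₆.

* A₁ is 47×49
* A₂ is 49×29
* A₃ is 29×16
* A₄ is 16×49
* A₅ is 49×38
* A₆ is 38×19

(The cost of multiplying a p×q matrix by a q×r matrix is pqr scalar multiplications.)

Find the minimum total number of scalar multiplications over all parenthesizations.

Adjacent pairs: A₁A₂ = 47·49·29 = 66787; A₂A₃ = 49·29·16 = 22736; A₃A₄ = 29·16·49 = 22736; A₄A₅ = 16·49·38 = 29792; A₅A₆ = 49·38·19 = 35378.
Length 3: A₁..A₃: k=1: 0+22736+47·49·16=59584; k=2: 66787+0+47·29·16=88595 → min 59584 | A₂..A₄: k=2: 0+22736+49·29·49=92365; k=3: 22736+0+49·16·49=61152 → min 61152 | A₃..A₅: k=3: 0+29792+29·16·38=47424; k=4: 22736+0+29·49·38=76734 → min 47424 | A₄..A₆: k=4: 0+35378+16·49·19=50274; k=5: 29792+0+16·38·19=41344 → min 41344.
Length 4: A₁..A₄: k=1: 0+61152+47·49·49=173999; k=2: 66787+22736+47·29·49=156310; k=3: 59584+0+47·16·49=96432 → min 96432 | A₂..A₅: k=2: 0+47424+49·29·38=101422; k=3: 22736+29792+49·16·38=82320; k=4: 61152+0+49·49·38=152390 → min 82320 | A₃..A₆: k=3: 0+41344+29·16·19=50160; k=4: 22736+35378+29·49·19=85113; k=5: 47424+0+29·38·19=68362 → min 50160.
Length 5: A₁..A₅: k=1: 0+82320+47·49·38=169834; k=2: 66787+47424+47·29·38=166005; k=3: 59584+29792+47·16·38=117952; k=4: 96432+0+47·49·38=183946 → min 117952 | A₂..A₆: k=2: 0+50160+49·29·19=77159; k=3: 22736+41344+49·16·19=78976; k=4: 61152+35378+49·49·19=142149; k=5: 82320+0+49·38·19=117698 → min 77159.
Length 6: A₁..A₆: k=1: 0+77159+47·49·19=120916; k=2: 66787+50160+47·29·19=142844; k=3: 59584+41344+47·16·19=115216; k=4: 96432+35378+47·49·19=175567; k=5: 117952+0+47·38·19=151886 → min 115216.
Optimal order: ((A₁·(A₂·A₃))·((A₄·A₅)·A₆)) with cost 115216.

115216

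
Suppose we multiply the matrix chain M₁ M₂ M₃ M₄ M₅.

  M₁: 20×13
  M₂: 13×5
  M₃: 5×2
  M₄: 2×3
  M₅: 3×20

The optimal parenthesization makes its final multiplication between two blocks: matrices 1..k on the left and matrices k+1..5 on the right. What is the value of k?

3

Adjacent pairs: M₁M₂ = 20·13·5 = 1300; M₂M₃ = 13·5·2 = 130; M₃M₄ = 5·2·3 = 30; M₄M₅ = 2·3·20 = 120.
Length 3: M₁..M₃: k=1: 0+130+20·13·2=650; k=2: 1300+0+20·5·2=1500 → min 650 | M₂..M₄: k=2: 0+30+13·5·3=225; k=3: 130+0+13·2·3=208 → min 208 | M₃..M₅: k=3: 0+120+5·2·20=320; k=4: 30+0+5·3·20=330 → min 320.
Length 4: M₁..M₄: k=1: 0+208+20·13·3=988; k=2: 1300+30+20·5·3=1630; k=3: 650+0+20·2·3=770 → min 770 | M₂..M₅: k=2: 0+320+13·5·20=1620; k=3: 130+120+13·2·20=770; k=4: 208+0+13·3·20=988 → min 770.
Top-level splits: k=1: (M₁..M₁)·(M₂..M₅) → 0+770+20·13·20 = 5970; k=2: (M₁..M₂)·(M₃..M₅) → 1300+320+20·5·20 = 3620; k=3: (M₁..M₃)·(M₄..M₅) → 650+120+20·2·20 = 1570; k=4: (M₁..M₄)·(M₅..M₅) → 770+0+20·3·20 = 1970.
Best split is after M₃, i.e. k = 3.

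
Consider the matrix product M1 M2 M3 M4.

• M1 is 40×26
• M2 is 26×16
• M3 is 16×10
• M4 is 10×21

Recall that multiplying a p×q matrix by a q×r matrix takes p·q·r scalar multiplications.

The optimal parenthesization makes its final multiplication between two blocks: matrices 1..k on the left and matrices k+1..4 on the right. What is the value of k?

3

Adjacent pairs: M1M2 = 40·26·16 = 16640; M2M3 = 26·16·10 = 4160; M3M4 = 16·10·21 = 3360.
Length 3: M1..M3: k=1: 0+4160+40·26·10=14560; k=2: 16640+0+40·16·10=23040 → min 14560 | M2..M4: k=2: 0+3360+26·16·21=12096; k=3: 4160+0+26·10·21=9620 → min 9620.
Top-level splits: k=1: (M1..M1)·(M2..M4) → 0+9620+40·26·21 = 31460; k=2: (M1..M2)·(M3..M4) → 16640+3360+40·16·21 = 33440; k=3: (M1..M3)·(M4..M4) → 14560+0+40·10·21 = 22960.
Best split is after M3, i.e. k = 3.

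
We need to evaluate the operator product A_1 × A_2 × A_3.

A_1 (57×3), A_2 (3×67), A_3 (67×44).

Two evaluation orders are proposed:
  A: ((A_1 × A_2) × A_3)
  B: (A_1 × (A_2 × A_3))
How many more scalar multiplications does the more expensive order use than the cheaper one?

163125

Order A = ((A_1 × A_2) × A_3): (A_1 × A_2): 57×3 by 3×67 → 57×67, cost 57·3·67 = 11457; ((A_1 × A_2) × A_3): 57×67 by 67×44 → 57×44, cost 57·67·44 = 168036; cumulative 179493. Total 179493.
Order B = (A_1 × (A_2 × A_3)): (A_2 × A_3): 3×67 by 67×44 → 3×44, cost 3·67·44 = 8844; (A_1 × (A_2 × A_3)): 57×3 by 3×44 → 57×44, cost 57·3·44 = 7524; cumulative 16368. Total 16368.
Difference: |179493 − 16368| = 163125.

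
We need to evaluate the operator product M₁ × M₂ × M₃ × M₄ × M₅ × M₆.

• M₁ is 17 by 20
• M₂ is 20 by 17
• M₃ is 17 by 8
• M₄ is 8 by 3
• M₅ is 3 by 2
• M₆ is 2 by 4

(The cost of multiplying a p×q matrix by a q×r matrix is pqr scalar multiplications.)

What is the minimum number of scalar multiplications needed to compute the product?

1816

Adjacent pairs: M₁M₂ = 17·20·17 = 5780; M₂M₃ = 20·17·8 = 2720; M₃M₄ = 17·8·3 = 408; M₄M₅ = 8·3·2 = 48; M₅M₆ = 3·2·4 = 24.
Length 3: M₁..M₃: k=1: 0+2720+17·20·8=5440; k=2: 5780+0+17·17·8=8092 → min 5440 | M₂..M₄: k=2: 0+408+20·17·3=1428; k=3: 2720+0+20·8·3=3200 → min 1428 | M₃..M₅: k=3: 0+48+17·8·2=320; k=4: 408+0+17·3·2=510 → min 320 | M₄..M₆: k=4: 0+24+8·3·4=120; k=5: 48+0+8·2·4=112 → min 112.
Length 4: M₁..M₄: k=1: 0+1428+17·20·3=2448; k=2: 5780+408+17·17·3=7055; k=3: 5440+0+17·8·3=5848 → min 2448 | M₂..M₅: k=2: 0+320+20·17·2=1000; k=3: 2720+48+20·8·2=3088; k=4: 1428+0+20·3·2=1548 → min 1000 | M₃..M₆: k=3: 0+112+17·8·4=656; k=4: 408+24+17·3·4=636; k=5: 320+0+17·2·4=456 → min 456.
Length 5: M₁..M₅: k=1: 0+1000+17·20·2=1680; k=2: 5780+320+17·17·2=6678; k=3: 5440+48+17·8·2=5760; k=4: 2448+0+17·3·2=2550 → min 1680 | M₂..M₆: k=2: 0+456+20·17·4=1816; k=3: 2720+112+20·8·4=3472; k=4: 1428+24+20·3·4=1692; k=5: 1000+0+20·2·4=1160 → min 1160.
Length 6: M₁..M₆: k=1: 0+1160+17·20·4=2520; k=2: 5780+456+17·17·4=7392; k=3: 5440+112+17·8·4=6096; k=4: 2448+24+17·3·4=2676; k=5: 1680+0+17·2·4=1816 → min 1816.
Optimal order: ((M₁ × (M₂ × (M₃ × (M₄ × M₅)))) × M₆) with cost 1816.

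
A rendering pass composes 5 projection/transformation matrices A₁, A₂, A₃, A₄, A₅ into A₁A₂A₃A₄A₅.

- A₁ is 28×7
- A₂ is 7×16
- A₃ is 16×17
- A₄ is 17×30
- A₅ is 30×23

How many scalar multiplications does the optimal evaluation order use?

Adjacent pairs: A₁A₂ = 28·7·16 = 3136; A₂A₃ = 7·16·17 = 1904; A₃A₄ = 16·17·30 = 8160; A₄A₅ = 17·30·23 = 11730.
Length 3: A₁..A₃: k=1: 0+1904+28·7·17=5236; k=2: 3136+0+28·16·17=10752 → min 5236 | A₂..A₄: k=2: 0+8160+7·16·30=11520; k=3: 1904+0+7·17·30=5474 → min 5474 | A₃..A₅: k=3: 0+11730+16·17·23=17986; k=4: 8160+0+16·30·23=19200 → min 17986.
Length 4: A₁..A₄: k=1: 0+5474+28·7·30=11354; k=2: 3136+8160+28·16·30=24736; k=3: 5236+0+28·17·30=19516 → min 11354 | A₂..A₅: k=2: 0+17986+7·16·23=20562; k=3: 1904+11730+7·17·23=16371; k=4: 5474+0+7·30·23=10304 → min 10304.
Length 5: A₁..A₅: k=1: 0+10304+28·7·23=14812; k=2: 3136+17986+28·16·23=31426; k=3: 5236+11730+28·17·23=27914; k=4: 11354+0+28·30·23=30674 → min 14812.
Optimal order: (A₁(((A₂A₃)A₄)A₅)) with cost 14812.

14812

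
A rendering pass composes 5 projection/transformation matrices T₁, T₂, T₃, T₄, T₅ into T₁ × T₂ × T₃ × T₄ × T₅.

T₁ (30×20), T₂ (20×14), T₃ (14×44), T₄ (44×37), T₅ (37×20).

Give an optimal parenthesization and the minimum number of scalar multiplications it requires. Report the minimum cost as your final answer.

Adjacent pairs: T₁T₂ = 30·20·14 = 8400; T₂T₃ = 20·14·44 = 12320; T₃T₄ = 14·44·37 = 22792; T₄T₅ = 44·37·20 = 32560.
Length 3: T₁..T₃: k=1: 0+12320+30·20·44=38720; k=2: 8400+0+30·14·44=26880 → min 26880 | T₂..T₄: k=2: 0+22792+20·14·37=33152; k=3: 12320+0+20·44·37=44880 → min 33152 | T₃..T₅: k=3: 0+32560+14·44·20=44880; k=4: 22792+0+14·37·20=33152 → min 33152.
Length 4: T₁..T₄: k=1: 0+33152+30·20·37=55352; k=2: 8400+22792+30·14·37=46732; k=3: 26880+0+30·44·37=75720 → min 46732 | T₂..T₅: k=2: 0+33152+20·14·20=38752; k=3: 12320+32560+20·44·20=62480; k=4: 33152+0+20·37·20=47952 → min 38752.
Length 5: T₁..T₅: k=1: 0+38752+30·20·20=50752; k=2: 8400+33152+30·14·20=49952; k=3: 26880+32560+30·44·20=85840; k=4: 46732+0+30·37·20=68932 → min 49952.
Optimal parenthesization: ((T₁ × T₂) × ((T₃ × T₄) × T₅)) with cost 49952.

49952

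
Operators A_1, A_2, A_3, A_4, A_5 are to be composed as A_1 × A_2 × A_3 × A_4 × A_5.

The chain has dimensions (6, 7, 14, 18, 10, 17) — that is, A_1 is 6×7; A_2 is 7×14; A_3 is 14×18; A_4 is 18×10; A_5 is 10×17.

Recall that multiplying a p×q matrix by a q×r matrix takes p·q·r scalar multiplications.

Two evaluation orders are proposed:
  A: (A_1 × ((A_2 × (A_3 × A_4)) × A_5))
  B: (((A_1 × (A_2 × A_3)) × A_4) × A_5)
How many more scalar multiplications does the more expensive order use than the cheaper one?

784

Order A = (A_1 × ((A_2 × (A_3 × A_4)) × A_5)): (A_3 × A_4): 14×18 by 18×10 → 14×10, cost 14·18·10 = 2520; (A_2 × (A_3 × A_4)): 7×14 by 14×10 → 7×10, cost 7·14·10 = 980; cumulative 3500; ((A_2 × (A_3 × A_4)) × A_5): 7×10 by 10×17 → 7×17, cost 7·10·17 = 1190; cumulative 4690; (A_1 × ((A_2 × (A_3 × A_4)) × A_5)): 6×7 by 7×17 → 6×17, cost 6·7·17 = 714; cumulative 5404. Total 5404.
Order B = (((A_1 × (A_2 × A_3)) × A_4) × A_5): (A_2 × A_3): 7×14 by 14×18 → 7×18, cost 7·14·18 = 1764; (A_1 × (A_2 × A_3)): 6×7 by 7×18 → 6×18, cost 6·7·18 = 756; cumulative 2520; ((A_1 × (A_2 × A_3)) × A_4): 6×18 by 18×10 → 6×10, cost 6·18·10 = 1080; cumulative 3600; (((A_1 × (A_2 × A_3)) × A_4) × A_5): 6×10 by 10×17 → 6×17, cost 6·10·17 = 1020; cumulative 4620. Total 4620.
Difference: |5404 − 4620| = 784.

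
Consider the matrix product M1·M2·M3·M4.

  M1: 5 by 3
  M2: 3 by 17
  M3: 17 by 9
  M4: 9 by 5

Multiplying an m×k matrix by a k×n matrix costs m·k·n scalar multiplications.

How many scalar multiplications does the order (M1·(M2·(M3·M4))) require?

(M3·M4): 17×9 by 9×5 → 17×5, cost 17·9·5 = 765
(M2·(M3·M4)): 3×17 by 17×5 → 3×5, cost 3·17·5 = 255; cumulative 1020
(M1·(M2·(M3·M4))): 5×3 by 3×5 → 5×5, cost 5·3·5 = 75; cumulative 1095
Total: 1095 scalar multiplications.

1095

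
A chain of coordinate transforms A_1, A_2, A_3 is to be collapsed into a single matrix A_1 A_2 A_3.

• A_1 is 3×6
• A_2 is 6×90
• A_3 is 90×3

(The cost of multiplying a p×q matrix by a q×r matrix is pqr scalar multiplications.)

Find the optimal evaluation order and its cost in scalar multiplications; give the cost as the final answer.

(A_1 (A_2 A_3)): cost 1674.
((A_1 A_2) A_3): cost 2430.
Optimal: (A_1 (A_2 A_3)) with cost 1674.

1674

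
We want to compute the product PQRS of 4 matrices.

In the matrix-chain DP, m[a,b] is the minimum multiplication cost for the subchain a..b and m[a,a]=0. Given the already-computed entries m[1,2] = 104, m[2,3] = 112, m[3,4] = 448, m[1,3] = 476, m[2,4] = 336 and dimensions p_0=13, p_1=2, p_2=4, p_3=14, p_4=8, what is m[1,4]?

544

m[1,4] = min over k∈[1,3] of m[1,k]+m[k+1,4]+p_{0}·p_k·p_{4}.
k=1: 0 + 336 + 13·2·8 = 544; k=2: 104 + 448 + 13·4·8 = 968; k=3: 476 + 0 + 13·14·8 = 1932.
Minimum: 544 at k=1.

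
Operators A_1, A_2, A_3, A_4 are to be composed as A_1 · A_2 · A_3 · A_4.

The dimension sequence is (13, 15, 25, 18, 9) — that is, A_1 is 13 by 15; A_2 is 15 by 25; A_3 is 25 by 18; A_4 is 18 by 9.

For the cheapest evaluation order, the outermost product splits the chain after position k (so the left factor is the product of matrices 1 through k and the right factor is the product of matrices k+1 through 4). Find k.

Adjacent pairs: A_1A_2 = 13·15·25 = 4875; A_2A_3 = 15·25·18 = 6750; A_3A_4 = 25·18·9 = 4050.
Length 3: A_1..A_3: k=1: 0+6750+13·15·18=10260; k=2: 4875+0+13·25·18=10725 → min 10260 | A_2..A_4: k=2: 0+4050+15·25·9=7425; k=3: 6750+0+15·18·9=9180 → min 7425.
Top-level splits: k=1: (A_1..A_1)·(A_2..A_4) → 0+7425+13·15·9 = 9180; k=2: (A_1..A_2)·(A_3..A_4) → 4875+4050+13·25·9 = 11850; k=3: (A_1..A_3)·(A_4..A_4) → 10260+0+13·18·9 = 12366.
Best split is after A_1, i.e. k = 1.

1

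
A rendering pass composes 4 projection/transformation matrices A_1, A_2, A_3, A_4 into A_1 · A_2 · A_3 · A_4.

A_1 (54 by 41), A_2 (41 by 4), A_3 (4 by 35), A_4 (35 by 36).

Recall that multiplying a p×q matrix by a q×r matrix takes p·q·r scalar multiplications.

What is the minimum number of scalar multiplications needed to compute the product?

Adjacent pairs: A_1A_2 = 54·41·4 = 8856; A_2A_3 = 41·4·35 = 5740; A_3A_4 = 4·35·36 = 5040.
Length 3: A_1..A_3: k=1: 0+5740+54·41·35=83230; k=2: 8856+0+54·4·35=16416 → min 16416 | A_2..A_4: k=2: 0+5040+41·4·36=10944; k=3: 5740+0+41·35·36=57400 → min 10944.
Length 4: A_1..A_4: k=1: 0+10944+54·41·36=90648; k=2: 8856+5040+54·4·36=21672; k=3: 16416+0+54·35·36=84456 → min 21672.
Optimal order: ((A_1 · A_2) · (A_3 · A_4)) with cost 21672.

21672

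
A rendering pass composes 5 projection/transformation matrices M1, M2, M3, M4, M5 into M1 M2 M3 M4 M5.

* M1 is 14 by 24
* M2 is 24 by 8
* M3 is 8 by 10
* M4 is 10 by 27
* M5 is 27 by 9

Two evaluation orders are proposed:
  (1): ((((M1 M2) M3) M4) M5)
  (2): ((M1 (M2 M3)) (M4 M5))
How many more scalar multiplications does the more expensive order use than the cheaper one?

2020

Order (1) = ((((M1 M2) M3) M4) M5): (M1 M2): 14×24 by 24×8 → 14×8, cost 14·24·8 = 2688; ((M1 M2) M3): 14×8 by 8×10 → 14×10, cost 14·8·10 = 1120; cumulative 3808; (((M1 M2) M3) M4): 14×10 by 10×27 → 14×27, cost 14·10·27 = 3780; cumulative 7588; ((((M1 M2) M3) M4) M5): 14×27 by 27×9 → 14×9, cost 14·27·9 = 3402; cumulative 10990. Total 10990.
Order (2) = ((M1 (M2 M3)) (M4 M5)): (M2 M3): 24×8 by 8×10 → 24×10, cost 24·8·10 = 1920; (M1 (M2 M3)): 14×24 by 24×10 → 14×10, cost 14·24·10 = 3360; cumulative 5280; (M4 M5): 10×27 by 27×9 → 10×9, cost 10·27·9 = 2430; ((M1 (M2 M3)) (M4 M5)): 14×10 by 10×9 → 14×9, cost 14·10·9 = 1260; cumulative 8970. Total 8970.
Difference: |10990 − 8970| = 2020.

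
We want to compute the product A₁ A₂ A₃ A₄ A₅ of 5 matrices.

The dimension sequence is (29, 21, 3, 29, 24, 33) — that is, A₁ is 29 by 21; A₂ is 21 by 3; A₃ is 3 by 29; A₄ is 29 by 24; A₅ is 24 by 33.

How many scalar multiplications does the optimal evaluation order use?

Adjacent pairs: A₁A₂ = 29·21·3 = 1827; A₂A₃ = 21·3·29 = 1827; A₃A₄ = 3·29·24 = 2088; A₄A₅ = 29·24·33 = 22968.
Length 3: A₁..A₃: k=1: 0+1827+29·21·29=19488; k=2: 1827+0+29·3·29=4350 → min 4350 | A₂..A₄: k=2: 0+2088+21·3·24=3600; k=3: 1827+0+21·29·24=16443 → min 3600 | A₃..A₅: k=3: 0+22968+3·29·33=25839; k=4: 2088+0+3·24·33=4464 → min 4464.
Length 4: A₁..A₄: k=1: 0+3600+29·21·24=18216; k=2: 1827+2088+29·3·24=6003; k=3: 4350+0+29·29·24=24534 → min 6003 | A₂..A₅: k=2: 0+4464+21·3·33=6543; k=3: 1827+22968+21·29·33=44892; k=4: 3600+0+21·24·33=20232 → min 6543.
Length 5: A₁..A₅: k=1: 0+6543+29·21·33=26640; k=2: 1827+4464+29·3·33=9162; k=3: 4350+22968+29·29·33=55071; k=4: 6003+0+29·24·33=28971 → min 9162.
Optimal order: ((A₁ A₂) ((A₃ A₄) A₅)) with cost 9162.

9162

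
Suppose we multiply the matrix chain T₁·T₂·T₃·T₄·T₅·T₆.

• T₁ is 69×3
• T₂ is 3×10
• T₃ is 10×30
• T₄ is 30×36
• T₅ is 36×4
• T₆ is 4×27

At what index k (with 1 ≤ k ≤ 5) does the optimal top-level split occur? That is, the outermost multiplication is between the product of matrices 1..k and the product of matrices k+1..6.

Adjacent pairs: T₁T₂ = 69·3·10 = 2070; T₂T₃ = 3·10·30 = 900; T₃T₄ = 10·30·36 = 10800; T₄T₅ = 30·36·4 = 4320; T₅T₆ = 36·4·27 = 3888.
Length 3: T₁..T₃: k=1: 0+900+69·3·30=7110; k=2: 2070+0+69·10·30=22770 → min 7110 | T₂..T₄: k=2: 0+10800+3·10·36=11880; k=3: 900+0+3·30·36=4140 → min 4140 | T₃..T₅: k=3: 0+4320+10·30·4=5520; k=4: 10800+0+10·36·4=12240 → min 5520 | T₄..T₆: k=4: 0+3888+30·36·27=33048; k=5: 4320+0+30·4·27=7560 → min 7560.
Length 4: T₁..T₄: k=1: 0+4140+69·3·36=11592; k=2: 2070+10800+69·10·36=37710; k=3: 7110+0+69·30·36=81630 → min 11592 | T₂..T₅: k=2: 0+5520+3·10·4=5640; k=3: 900+4320+3·30·4=5580; k=4: 4140+0+3·36·4=4572 → min 4572 | T₃..T₆: k=3: 0+7560+10·30·27=15660; k=4: 10800+3888+10·36·27=24408; k=5: 5520+0+10·4·27=6600 → min 6600.
Length 5: T₁..T₅: k=1: 0+4572+69·3·4=5400; k=2: 2070+5520+69·10·4=10350; k=3: 7110+4320+69·30·4=19710; k=4: 11592+0+69·36·4=21528 → min 5400 | T₂..T₆: k=2: 0+6600+3·10·27=7410; k=3: 900+7560+3·30·27=10890; k=4: 4140+3888+3·36·27=10944; k=5: 4572+0+3·4·27=4896 → min 4896.
Top-level splits: k=1: (T₁..T₁)·(T₂..T₆) → 0+4896+69·3·27 = 10485; k=2: (T₁..T₂)·(T₃..T₆) → 2070+6600+69·10·27 = 27300; k=3: (T₁..T₃)·(T₄..T₆) → 7110+7560+69·30·27 = 70560; k=4: (T₁..T₄)·(T₅..T₆) → 11592+3888+69·36·27 = 82548; k=5: (T₁..T₅)·(T₆..T₆) → 5400+0+69·4·27 = 12852.
Best split is after T₁, i.e. k = 1.

1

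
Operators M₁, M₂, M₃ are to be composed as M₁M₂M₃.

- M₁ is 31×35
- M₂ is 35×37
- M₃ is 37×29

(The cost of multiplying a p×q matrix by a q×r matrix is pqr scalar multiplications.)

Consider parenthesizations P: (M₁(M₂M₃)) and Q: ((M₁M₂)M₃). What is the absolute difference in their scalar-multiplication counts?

4388

Order P = (M₁(M₂M₃)): (M₂M₃): 35×37 by 37×29 → 35×29, cost 35·37·29 = 37555; (M₁(M₂M₃)): 31×35 by 35×29 → 31×29, cost 31·35·29 = 31465; cumulative 69020. Total 69020.
Order Q = ((M₁M₂)M₃): (M₁M₂): 31×35 by 35×37 → 31×37, cost 31·35·37 = 40145; ((M₁M₂)M₃): 31×37 by 37×29 → 31×29, cost 31·37·29 = 33263; cumulative 73408. Total 73408.
Difference: |69020 − 73408| = 4388.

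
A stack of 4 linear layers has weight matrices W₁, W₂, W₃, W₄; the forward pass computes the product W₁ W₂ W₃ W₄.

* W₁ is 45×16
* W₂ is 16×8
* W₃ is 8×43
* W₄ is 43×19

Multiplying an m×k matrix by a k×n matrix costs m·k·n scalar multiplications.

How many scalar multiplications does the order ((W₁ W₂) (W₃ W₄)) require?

(W₁ W₂): 45×16 by 16×8 → 45×8, cost 45·16·8 = 5760
(W₃ W₄): 8×43 by 43×19 → 8×19, cost 8·43·19 = 6536
((W₁ W₂) (W₃ W₄)): 45×8 by 8×19 → 45×19, cost 45·8·19 = 6840; cumulative 19136
Total: 19136 scalar multiplications.

19136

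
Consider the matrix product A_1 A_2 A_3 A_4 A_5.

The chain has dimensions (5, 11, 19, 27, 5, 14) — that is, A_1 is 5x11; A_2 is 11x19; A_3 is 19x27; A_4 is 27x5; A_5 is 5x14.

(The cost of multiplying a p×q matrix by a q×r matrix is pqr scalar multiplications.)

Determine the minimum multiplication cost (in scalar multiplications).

4235

Adjacent pairs: A_1A_2 = 5·11·19 = 1045; A_2A_3 = 11·19·27 = 5643; A_3A_4 = 19·27·5 = 2565; A_4A_5 = 27·5·14 = 1890.
Length 3: A_1..A_3: k=1: 0+5643+5·11·27=7128; k=2: 1045+0+5·19·27=3610 → min 3610 | A_2..A_4: k=2: 0+2565+11·19·5=3610; k=3: 5643+0+11·27·5=7128 → min 3610 | A_3..A_5: k=3: 0+1890+19·27·14=9072; k=4: 2565+0+19·5·14=3895 → min 3895.
Length 4: A_1..A_4: k=1: 0+3610+5·11·5=3885; k=2: 1045+2565+5·19·5=4085; k=3: 3610+0+5·27·5=4285 → min 3885 | A_2..A_5: k=2: 0+3895+11·19·14=6821; k=3: 5643+1890+11·27·14=11691; k=4: 3610+0+11·5·14=4380 → min 4380.
Length 5: A_1..A_5: k=1: 0+4380+5·11·14=5150; k=2: 1045+3895+5·19·14=6270; k=3: 3610+1890+5·27·14=7390; k=4: 3885+0+5·5·14=4235 → min 4235.
Optimal order: ((A_1 (A_2 (A_3 A_4))) A_5) with cost 4235.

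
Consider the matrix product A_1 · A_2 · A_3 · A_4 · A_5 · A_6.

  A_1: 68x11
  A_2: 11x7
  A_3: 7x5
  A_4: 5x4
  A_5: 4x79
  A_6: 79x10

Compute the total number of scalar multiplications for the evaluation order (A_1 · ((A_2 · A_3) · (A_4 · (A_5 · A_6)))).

(A_2 · A_3): 11×7 by 7×5 → 11×5, cost 11·7·5 = 385
(A_5 · A_6): 4×79 by 79×10 → 4×10, cost 4·79·10 = 3160
(A_4 · (A_5 · A_6)): 5×4 by 4×10 → 5×10, cost 5·4·10 = 200; cumulative 3360
((A_2 · A_3) · (A_4 · (A_5 · A_6))): 11×5 by 5×10 → 11×10, cost 11·5·10 = 550; cumulative 4295
(A_1 · ((A_2 · A_3) · (A_4 · (A_5 · A_6)))): 68×11 by 11×10 → 68×10, cost 68·11·10 = 7480; cumulative 11775
Total: 11775 scalar multiplications.

11775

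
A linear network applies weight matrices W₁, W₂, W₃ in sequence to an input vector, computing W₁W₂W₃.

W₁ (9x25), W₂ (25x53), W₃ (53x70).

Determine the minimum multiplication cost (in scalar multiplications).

45315

Order (W₁(W₂W₃)): (W₂W₃): 25×53 by 53×70 → 25×70, cost 25·53·70 = 92750; (W₁(W₂W₃)): 9×25 by 25×70 → 9×70, cost 9·25·70 = 15750; cumulative 108500. Total 108500.
Order ((W₁W₂)W₃): (W₁W₂): 9×25 by 25×53 → 9×53, cost 9·25·53 = 11925; ((W₁W₂)W₃): 9×53 by 53×70 → 9×70, cost 9·53·70 = 33390; cumulative 45315. Total 45315.
Minimum: 45315.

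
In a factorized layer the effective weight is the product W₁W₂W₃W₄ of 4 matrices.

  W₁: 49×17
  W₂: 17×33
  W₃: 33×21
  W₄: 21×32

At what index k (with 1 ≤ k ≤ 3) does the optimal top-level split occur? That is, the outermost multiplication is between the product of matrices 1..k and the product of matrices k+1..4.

Adjacent pairs: W₁W₂ = 49·17·33 = 27489; W₂W₃ = 17·33·21 = 11781; W₃W₄ = 33·21·32 = 22176.
Length 3: W₁..W₃: k=1: 0+11781+49·17·21=29274; k=2: 27489+0+49·33·21=61446 → min 29274 | W₂..W₄: k=2: 0+22176+17·33·32=40128; k=3: 11781+0+17·21·32=23205 → min 23205.
Top-level splits: k=1: (W₁..W₁)·(W₂..W₄) → 0+23205+49·17·32 = 49861; k=2: (W₁..W₂)·(W₃..W₄) → 27489+22176+49·33·32 = 101409; k=3: (W₁..W₃)·(W₄..W₄) → 29274+0+49·21·32 = 62202.
Best split is after W₁, i.e. k = 1.

1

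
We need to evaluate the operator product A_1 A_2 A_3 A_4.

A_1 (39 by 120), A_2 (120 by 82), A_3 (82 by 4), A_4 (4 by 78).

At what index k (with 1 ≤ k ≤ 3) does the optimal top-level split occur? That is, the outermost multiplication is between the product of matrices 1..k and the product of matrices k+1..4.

Adjacent pairs: A_1A_2 = 39·120·82 = 383760; A_2A_3 = 120·82·4 = 39360; A_3A_4 = 82·4·78 = 25584.
Length 3: A_1..A_3: k=1: 0+39360+39·120·4=58080; k=2: 383760+0+39·82·4=396552 → min 58080 | A_2..A_4: k=2: 0+25584+120·82·78=793104; k=3: 39360+0+120·4·78=76800 → min 76800.
Top-level splits: k=1: (A_1..A_1)·(A_2..A_4) → 0+76800+39·120·78 = 441840; k=2: (A_1..A_2)·(A_3..A_4) → 383760+25584+39·82·78 = 658788; k=3: (A_1..A_3)·(A_4..A_4) → 58080+0+39·4·78 = 70248.
Best split is after A_3, i.e. k = 3.

3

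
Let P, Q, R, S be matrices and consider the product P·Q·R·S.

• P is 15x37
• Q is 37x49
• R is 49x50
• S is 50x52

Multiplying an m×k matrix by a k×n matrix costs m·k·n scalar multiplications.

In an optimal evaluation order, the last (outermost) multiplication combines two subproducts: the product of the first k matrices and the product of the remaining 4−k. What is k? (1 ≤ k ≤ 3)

3

Adjacent pairs: PQ = 15·37·49 = 27195; QR = 37·49·50 = 90650; RS = 49·50·52 = 127400.
Length 3: P..R: k=1: 0+90650+15·37·50=118400; k=2: 27195+0+15·49·50=63945 → min 63945 | Q..S: k=2: 0+127400+37·49·52=221676; k=3: 90650+0+37·50·52=186850 → min 186850.
Top-level splits: k=1: (P..P)·(Q..S) → 0+186850+15·37·52 = 215710; k=2: (P..Q)·(R..S) → 27195+127400+15·49·52 = 192815; k=3: (P..R)·(S..S) → 63945+0+15·50·52 = 102945.
Best split is after R, i.e. k = 3.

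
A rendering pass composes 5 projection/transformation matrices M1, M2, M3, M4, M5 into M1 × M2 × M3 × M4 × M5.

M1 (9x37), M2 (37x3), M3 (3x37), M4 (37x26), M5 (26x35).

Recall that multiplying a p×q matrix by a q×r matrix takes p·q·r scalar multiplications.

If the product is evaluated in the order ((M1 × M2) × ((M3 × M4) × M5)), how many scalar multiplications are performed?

(M1 × M2): 9×37 by 37×3 → 9×3, cost 9·37·3 = 999
(M3 × M4): 3×37 by 37×26 → 3×26, cost 3·37·26 = 2886
((M3 × M4) × M5): 3×26 by 26×35 → 3×35, cost 3·26·35 = 2730; cumulative 5616
((M1 × M2) × ((M3 × M4) × M5)): 9×3 by 3×35 → 9×35, cost 9·3·35 = 945; cumulative 7560
Total: 7560 scalar multiplications.

7560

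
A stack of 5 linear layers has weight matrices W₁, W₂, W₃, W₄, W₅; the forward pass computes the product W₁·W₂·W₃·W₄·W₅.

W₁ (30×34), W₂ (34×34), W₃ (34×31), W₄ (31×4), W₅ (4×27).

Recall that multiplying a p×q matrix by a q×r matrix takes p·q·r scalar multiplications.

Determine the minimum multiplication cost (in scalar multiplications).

16160

Adjacent pairs: W₁W₂ = 30·34·34 = 34680; W₂W₃ = 34·34·31 = 35836; W₃W₄ = 34·31·4 = 4216; W₄W₅ = 31·4·27 = 3348.
Length 3: W₁..W₃: k=1: 0+35836+30·34·31=67456; k=2: 34680+0+30·34·31=66300 → min 66300 | W₂..W₄: k=2: 0+4216+34·34·4=8840; k=3: 35836+0+34·31·4=40052 → min 8840 | W₃..W₅: k=3: 0+3348+34·31·27=31806; k=4: 4216+0+34·4·27=7888 → min 7888.
Length 4: W₁..W₄: k=1: 0+8840+30·34·4=12920; k=2: 34680+4216+30·34·4=42976; k=3: 66300+0+30·31·4=70020 → min 12920 | W₂..W₅: k=2: 0+7888+34·34·27=39100; k=3: 35836+3348+34·31·27=67642; k=4: 8840+0+34·4·27=12512 → min 12512.
Length 5: W₁..W₅: k=1: 0+12512+30·34·27=40052; k=2: 34680+7888+30·34·27=70108; k=3: 66300+3348+30·31·27=94758; k=4: 12920+0+30·4·27=16160 → min 16160.
Optimal order: ((W₁·(W₂·(W₃·W₄)))·W₅) with cost 16160.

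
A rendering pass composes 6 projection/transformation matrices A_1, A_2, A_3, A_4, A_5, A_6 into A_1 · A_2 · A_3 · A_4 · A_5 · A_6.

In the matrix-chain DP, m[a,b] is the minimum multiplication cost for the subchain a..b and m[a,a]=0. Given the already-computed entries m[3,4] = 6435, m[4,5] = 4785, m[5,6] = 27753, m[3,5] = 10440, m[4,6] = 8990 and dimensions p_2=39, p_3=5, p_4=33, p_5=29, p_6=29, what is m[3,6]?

14645

m[3,6] = min over k∈[3,5] of m[3,k]+m[k+1,6]+p_{2}·p_k·p_{6}.
k=3: 0 + 8990 + 39·5·29 = 14645; k=4: 6435 + 27753 + 39·33·29 = 71511; k=5: 10440 + 0 + 39·29·29 = 43239.
Minimum: 14645 at k=3.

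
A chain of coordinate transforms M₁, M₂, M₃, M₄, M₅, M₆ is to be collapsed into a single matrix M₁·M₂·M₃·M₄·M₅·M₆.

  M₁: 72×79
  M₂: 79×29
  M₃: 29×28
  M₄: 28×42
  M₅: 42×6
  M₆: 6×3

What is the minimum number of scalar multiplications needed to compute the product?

30657

Adjacent pairs: M₁M₂ = 72·79·29 = 164952; M₂M₃ = 79·29·28 = 64148; M₃M₄ = 29·28·42 = 34104; M₄M₅ = 28·42·6 = 7056; M₅M₆ = 42·6·3 = 756.
Length 3: M₁..M₃: k=1: 0+64148+72·79·28=223412; k=2: 164952+0+72·29·28=223416 → min 223412 | M₂..M₄: k=2: 0+34104+79·29·42=130326; k=3: 64148+0+79·28·42=157052 → min 130326 | M₃..M₅: k=3: 0+7056+29·28·6=11928; k=4: 34104+0+29·42·6=41412 → min 11928 | M₄..M₆: k=4: 0+756+28·42·3=4284; k=5: 7056+0+28·6·3=7560 → min 4284.
Length 4: M₁..M₄: k=1: 0+130326+72·79·42=369222; k=2: 164952+34104+72·29·42=286752; k=3: 223412+0+72·28·42=308084 → min 286752 | M₂..M₅: k=2: 0+11928+79·29·6=25674; k=3: 64148+7056+79·28·6=84476; k=4: 130326+0+79·42·6=150234 → min 25674 | M₃..M₆: k=3: 0+4284+29·28·3=6720; k=4: 34104+756+29·42·3=38514; k=5: 11928+0+29·6·3=12450 → min 6720.
Length 5: M₁..M₅: k=1: 0+25674+72·79·6=59802; k=2: 164952+11928+72·29·6=189408; k=3: 223412+7056+72·28·6=242564; k=4: 286752+0+72·42·6=304896 → min 59802 | M₂..M₆: k=2: 0+6720+79·29·3=13593; k=3: 64148+4284+79·28·3=75068; k=4: 130326+756+79·42·3=141036; k=5: 25674+0+79·6·3=27096 → min 13593.
Length 6: M₁..M₆: k=1: 0+13593+72·79·3=30657; k=2: 164952+6720+72·29·3=177936; k=3: 223412+4284+72·28·3=233744; k=4: 286752+756+72·42·3=296580; k=5: 59802+0+72·6·3=61098 → min 30657.
Optimal order: (M₁·(M₂·(M₃·(M₄·(M₅·M₆))))) with cost 30657.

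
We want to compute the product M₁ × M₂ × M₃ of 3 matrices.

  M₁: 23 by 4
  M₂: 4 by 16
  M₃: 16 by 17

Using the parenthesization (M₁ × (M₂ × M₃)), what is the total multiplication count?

2652

(M₂ × M₃): 4×16 by 16×17 → 4×17, cost 4·16·17 = 1088
(M₁ × (M₂ × M₃)): 23×4 by 4×17 → 23×17, cost 23·4·17 = 1564; cumulative 2652
Total: 2652 scalar multiplications.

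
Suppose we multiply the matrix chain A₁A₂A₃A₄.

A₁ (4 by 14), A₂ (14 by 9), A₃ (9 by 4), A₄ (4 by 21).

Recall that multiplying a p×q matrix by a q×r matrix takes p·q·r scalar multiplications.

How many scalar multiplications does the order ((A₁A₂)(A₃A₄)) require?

(A₁A₂): 4×14 by 14×9 → 4×9, cost 4·14·9 = 504
(A₃A₄): 9×4 by 4×21 → 9×21, cost 9·4·21 = 756
((A₁A₂)(A₃A₄)): 4×9 by 9×21 → 4×21, cost 4·9·21 = 756; cumulative 2016
Total: 2016 scalar multiplications.

2016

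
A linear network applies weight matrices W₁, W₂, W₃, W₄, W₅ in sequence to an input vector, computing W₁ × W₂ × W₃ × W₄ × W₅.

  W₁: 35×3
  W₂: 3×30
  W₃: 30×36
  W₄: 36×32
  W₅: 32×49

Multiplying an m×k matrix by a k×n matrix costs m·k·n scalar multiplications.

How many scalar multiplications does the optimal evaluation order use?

Adjacent pairs: W₁W₂ = 35·3·30 = 3150; W₂W₃ = 3·30·36 = 3240; W₃W₄ = 30·36·32 = 34560; W₄W₅ = 36·32·49 = 56448.
Length 3: W₁..W₃: k=1: 0+3240+35·3·36=7020; k=2: 3150+0+35·30·36=40950 → min 7020 | W₂..W₄: k=2: 0+34560+3·30·32=37440; k=3: 3240+0+3·36·32=6696 → min 6696 | W₃..W₅: k=3: 0+56448+30·36·49=109368; k=4: 34560+0+30·32·49=81600 → min 81600.
Length 4: W₁..W₄: k=1: 0+6696+35·3·32=10056; k=2: 3150+34560+35·30·32=71310; k=3: 7020+0+35·36·32=47340 → min 10056 | W₂..W₅: k=2: 0+81600+3·30·49=86010; k=3: 3240+56448+3·36·49=64980; k=4: 6696+0+3·32·49=11400 → min 11400.
Length 5: W₁..W₅: k=1: 0+11400+35·3·49=16545; k=2: 3150+81600+35·30·49=136200; k=3: 7020+56448+35·36·49=125208; k=4: 10056+0+35·32·49=64936 → min 16545.
Optimal order: (W₁ × (((W₂ × W₃) × W₄) × W₅)) with cost 16545.

16545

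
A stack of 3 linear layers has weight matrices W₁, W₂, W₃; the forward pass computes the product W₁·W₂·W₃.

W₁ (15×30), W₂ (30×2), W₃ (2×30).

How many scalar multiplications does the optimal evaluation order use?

1800

Order (W₁·(W₂·W₃)): (W₂·W₃): 30×2 by 2×30 → 30×30, cost 30·2·30 = 1800; (W₁·(W₂·W₃)): 15×30 by 30×30 → 15×30, cost 15·30·30 = 13500; cumulative 15300. Total 15300.
Order ((W₁·W₂)·W₃): (W₁·W₂): 15×30 by 30×2 → 15×2, cost 15·30·2 = 900; ((W₁·W₂)·W₃): 15×2 by 2×30 → 15×30, cost 15·2·30 = 900; cumulative 1800. Total 1800.
Minimum: 1800.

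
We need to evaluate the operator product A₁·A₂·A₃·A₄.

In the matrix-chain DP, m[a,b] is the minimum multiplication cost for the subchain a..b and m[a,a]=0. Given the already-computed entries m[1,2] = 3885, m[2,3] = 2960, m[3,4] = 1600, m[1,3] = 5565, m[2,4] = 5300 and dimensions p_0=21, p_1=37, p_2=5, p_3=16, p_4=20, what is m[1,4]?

7585

m[1,4] = min over k∈[1,3] of m[1,k]+m[k+1,4]+p_{0}·p_k·p_{4}.
k=1: 0 + 5300 + 21·37·20 = 20840; k=2: 3885 + 1600 + 21·5·20 = 7585; k=3: 5565 + 0 + 21·16·20 = 12285.
Minimum: 7585 at k=2.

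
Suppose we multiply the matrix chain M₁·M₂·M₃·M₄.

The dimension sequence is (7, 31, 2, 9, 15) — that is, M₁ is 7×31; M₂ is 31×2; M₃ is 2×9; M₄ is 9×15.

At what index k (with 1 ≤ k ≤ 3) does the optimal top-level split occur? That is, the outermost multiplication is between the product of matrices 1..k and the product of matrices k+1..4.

2

Adjacent pairs: M₁M₂ = 7·31·2 = 434; M₂M₃ = 31·2·9 = 558; M₃M₄ = 2·9·15 = 270.
Length 3: M₁..M₃: k=1: 0+558+7·31·9=2511; k=2: 434+0+7·2·9=560 → min 560 | M₂..M₄: k=2: 0+270+31·2·15=1200; k=3: 558+0+31·9·15=4743 → min 1200.
Top-level splits: k=1: (M₁..M₁)·(M₂..M₄) → 0+1200+7·31·15 = 4455; k=2: (M₁..M₂)·(M₃..M₄) → 434+270+7·2·15 = 914; k=3: (M₁..M₃)·(M₄..M₄) → 560+0+7·9·15 = 1505.
Best split is after M₂, i.e. k = 2.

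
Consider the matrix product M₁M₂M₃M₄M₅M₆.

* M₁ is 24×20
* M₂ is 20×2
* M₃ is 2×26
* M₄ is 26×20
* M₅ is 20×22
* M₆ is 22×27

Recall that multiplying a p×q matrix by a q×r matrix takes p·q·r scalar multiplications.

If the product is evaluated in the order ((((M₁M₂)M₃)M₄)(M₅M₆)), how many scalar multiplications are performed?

(M₁M₂): 24×20 by 20×2 → 24×2, cost 24·20·2 = 960
((M₁M₂)M₃): 24×2 by 2×26 → 24×26, cost 24·2·26 = 1248; cumulative 2208
(((M₁M₂)M₃)M₄): 24×26 by 26×20 → 24×20, cost 24·26·20 = 12480; cumulative 14688
(M₅M₆): 20×22 by 22×27 → 20×27, cost 20·22·27 = 11880
((((M₁M₂)M₃)M₄)(M₅M₆)): 24×20 by 20×27 → 24×27, cost 24·20·27 = 12960; cumulative 39528
Total: 39528 scalar multiplications.

39528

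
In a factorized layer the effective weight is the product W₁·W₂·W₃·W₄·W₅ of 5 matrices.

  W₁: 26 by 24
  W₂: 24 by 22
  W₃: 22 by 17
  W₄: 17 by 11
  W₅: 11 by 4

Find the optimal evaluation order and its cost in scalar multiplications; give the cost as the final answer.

6852

Adjacent pairs: W₁W₂ = 26·24·22 = 13728; W₂W₃ = 24·22·17 = 8976; W₃W₄ = 22·17·11 = 4114; W₄W₅ = 17·11·4 = 748.
Length 3: W₁..W₃: k=1: 0+8976+26·24·17=19584; k=2: 13728+0+26·22·17=23452 → min 19584 | W₂..W₄: k=2: 0+4114+24·22·11=9922; k=3: 8976+0+24·17·11=13464 → min 9922 | W₃..W₅: k=3: 0+748+22·17·4=2244; k=4: 4114+0+22·11·4=5082 → min 2244.
Length 4: W₁..W₄: k=1: 0+9922+26·24·11=16786; k=2: 13728+4114+26·22·11=24134; k=3: 19584+0+26·17·11=24446 → min 16786 | W₂..W₅: k=2: 0+2244+24·22·4=4356; k=3: 8976+748+24·17·4=11356; k=4: 9922+0+24·11·4=10978 → min 4356.
Length 5: W₁..W₅: k=1: 0+4356+26·24·4=6852; k=2: 13728+2244+26·22·4=18260; k=3: 19584+748+26·17·4=22100; k=4: 16786+0+26·11·4=17930 → min 6852.
Optimal parenthesization: (W₁·(W₂·(W₃·(W₄·W₅)))) with cost 6852.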